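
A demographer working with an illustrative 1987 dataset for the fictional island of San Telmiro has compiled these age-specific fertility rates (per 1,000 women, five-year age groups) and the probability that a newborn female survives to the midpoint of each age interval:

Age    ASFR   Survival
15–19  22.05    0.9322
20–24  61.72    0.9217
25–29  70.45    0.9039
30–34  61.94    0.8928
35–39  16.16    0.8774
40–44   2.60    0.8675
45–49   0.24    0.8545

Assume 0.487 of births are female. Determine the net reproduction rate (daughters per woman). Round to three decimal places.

Proportion female at birth = 0.487.
Per-age-group product (5 × ASFR × survival probability):
  15–19: 5 × 22.05/1000 × 0.9322 = 0.10278
  20–24: 5 × 61.72/1000 × 0.9217 = 0.28444
  25–29: 5 × 70.45/1000 × 0.9039 = 0.31840
  30–34: 5 × 61.94/1000 × 0.8928 = 0.27650
  35–39: 5 × 16.16/1000 × 0.8774 = 0.07089
  40–44: 5 × 2.60/1000 × 0.8675 = 0.01128
  45–49: 5 × 0.24/1000 × 0.8545 = 0.00103
Sum = 1.06532
NRR = 0.487 × 1.06532 = 0.51881
With NRR below 1 the population is below replacement fertility.

0.519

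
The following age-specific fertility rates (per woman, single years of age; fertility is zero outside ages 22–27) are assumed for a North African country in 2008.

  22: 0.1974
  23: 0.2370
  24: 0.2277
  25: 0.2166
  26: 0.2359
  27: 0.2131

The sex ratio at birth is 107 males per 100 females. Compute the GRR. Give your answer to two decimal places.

Proportion female at birth = 100 / (100 + 107) = 0.48309.
Sum of ASFRs = 0.1974 + 0.2370 + 0.2277 + 0.2166 + 0.2359 + 0.2131 = 1.3277
TFR = 1.3277
GRR = 0.48309 × 1.3277 = 0.64140

0.64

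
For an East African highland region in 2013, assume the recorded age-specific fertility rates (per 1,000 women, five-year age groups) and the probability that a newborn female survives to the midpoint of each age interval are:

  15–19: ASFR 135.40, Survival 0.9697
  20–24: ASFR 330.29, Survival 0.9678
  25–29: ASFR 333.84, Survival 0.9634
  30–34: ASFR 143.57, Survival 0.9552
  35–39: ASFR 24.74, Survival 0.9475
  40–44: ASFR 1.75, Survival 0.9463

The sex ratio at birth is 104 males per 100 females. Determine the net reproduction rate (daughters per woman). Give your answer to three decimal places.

2.291

Proportion female at birth = 100 / (100 + 104) = 0.49020.
Per-age-group product (5 × ASFR × survival probability):
  15–19: 5 × 135.40/1000 × 0.9697 = 0.65649
  20–24: 5 × 330.29/1000 × 0.9678 = 1.59827
  25–29: 5 × 333.84/1000 × 0.9634 = 1.60811
  30–34: 5 × 143.57/1000 × 0.9552 = 0.68569
  35–39: 5 × 24.74/1000 × 0.9475 = 0.11721
  40–44: 5 × 1.75/1000 × 0.9463 = 0.00828
Sum = 4.67405
NRR = 0.49020 × 4.67405 = 2.29122
An NRR exceeding 1 indicates intrinsic growth under these rates.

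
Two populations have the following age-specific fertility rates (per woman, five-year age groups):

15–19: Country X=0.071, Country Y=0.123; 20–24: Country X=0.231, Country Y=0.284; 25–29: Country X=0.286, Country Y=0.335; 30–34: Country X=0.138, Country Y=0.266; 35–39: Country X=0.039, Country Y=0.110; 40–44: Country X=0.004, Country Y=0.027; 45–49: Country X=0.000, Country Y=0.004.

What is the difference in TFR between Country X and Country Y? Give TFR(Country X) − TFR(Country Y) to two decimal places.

-1.90

Country X:
  Sum of ASFRs = 0.071 + 0.231 + 0.286 + 0.138 + 0.039 + 0.004 + 0.000 = 0.769
  TFR = 5 × 0.769 = 3.845
Country Y:
  Sum of ASFRs = 0.123 + 0.284 + 0.335 + 0.266 + 0.110 + 0.027 + 0.004 = 1.149
  TFR = 5 × 1.149 = 5.745
Difference = 3.845 − 5.745 = -1.9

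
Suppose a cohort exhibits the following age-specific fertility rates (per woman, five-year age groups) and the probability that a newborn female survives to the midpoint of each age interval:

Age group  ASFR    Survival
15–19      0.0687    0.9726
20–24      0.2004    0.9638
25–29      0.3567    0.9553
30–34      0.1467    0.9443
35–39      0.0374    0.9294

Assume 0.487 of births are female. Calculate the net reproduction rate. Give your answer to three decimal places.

1.885

Proportion female at birth = 0.487.
Survival-weighted fertility by age (5·fₓ·Sₓ):
  15–19: 5 × 0.0687 × 0.9726 = 0.33409
  20–24: 5 × 0.2004 × 0.9638 = 0.96573
  25–29: 5 × 0.3567 × 0.9553 = 1.70378
  30–34: 5 × 0.1467 × 0.9443 = 0.69264
  35–39: 5 × 0.0374 × 0.9294 = 0.17380
Sum = 3.87004
NRR = 0.487 × 3.87004 = 1.88471
An NRR exceeding 1 indicates intrinsic growth under these rates.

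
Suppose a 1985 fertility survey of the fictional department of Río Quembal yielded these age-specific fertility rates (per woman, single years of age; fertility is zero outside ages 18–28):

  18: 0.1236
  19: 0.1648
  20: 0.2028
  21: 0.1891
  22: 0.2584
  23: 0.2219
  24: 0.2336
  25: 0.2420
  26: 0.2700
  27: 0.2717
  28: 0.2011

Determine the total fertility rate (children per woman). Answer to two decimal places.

Sum of ASFRs = 0.1236 + 0.1648 + 0.2028 + 0.1891 + 0.2584 + 0.2219 + 0.2336 + 0.2420 + 0.2700 + 0.2717 + 0.2011 = 2.3790
TFR = 2.379

2.38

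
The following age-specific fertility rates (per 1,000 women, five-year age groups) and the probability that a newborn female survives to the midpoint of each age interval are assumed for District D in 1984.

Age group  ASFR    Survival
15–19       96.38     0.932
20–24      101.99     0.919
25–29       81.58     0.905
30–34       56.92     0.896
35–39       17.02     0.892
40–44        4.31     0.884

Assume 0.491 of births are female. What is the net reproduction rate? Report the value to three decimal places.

0.804

Proportion female at birth = 0.491.
Weighting each age-specific rate by interval width and survival:
  15–19: 5 × 96.38/1000 × 0.932 = 0.44913
  20–24: 5 × 101.99/1000 × 0.919 = 0.46864
  25–29: 5 × 81.58/1000 × 0.905 = 0.36915
  30–34: 5 × 56.92/1000 × 0.896 = 0.25500
  35–39: 5 × 17.02/1000 × 0.892 = 0.07591
  40–44: 5 × 4.31/1000 × 0.884 = 0.01905
Sum = 1.63688
NRR = 0.491 × 1.63688 = 0.80371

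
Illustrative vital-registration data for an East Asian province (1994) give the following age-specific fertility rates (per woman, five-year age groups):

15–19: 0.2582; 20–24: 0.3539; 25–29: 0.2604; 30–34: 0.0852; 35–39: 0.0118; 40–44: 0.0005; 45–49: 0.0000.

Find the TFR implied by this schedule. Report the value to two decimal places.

4.85

Sum of ASFRs = 0.2582 + 0.3539 + 0.2604 + 0.0852 + 0.0118 + 0.0005 + 0.0000 = 0.9700
TFR = 5 × 0.9700 = 4.85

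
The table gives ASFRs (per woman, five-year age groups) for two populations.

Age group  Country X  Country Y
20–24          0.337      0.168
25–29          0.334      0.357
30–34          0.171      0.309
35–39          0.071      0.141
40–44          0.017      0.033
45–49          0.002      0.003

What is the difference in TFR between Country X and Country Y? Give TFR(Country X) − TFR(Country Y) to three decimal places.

-0.395

Country X:
  Sum of ASFRs = 0.337 + 0.334 + 0.171 + 0.071 + 0.017 + 0.002 = 0.932
  TFR = 5 × 0.932 = 4.66
Country Y:
  Sum of ASFRs = 0.168 + 0.357 + 0.309 + 0.141 + 0.033 + 0.003 = 1.011
  TFR = 5 × 1.011 = 5.055
Difference = 4.66 − 5.055 = -0.395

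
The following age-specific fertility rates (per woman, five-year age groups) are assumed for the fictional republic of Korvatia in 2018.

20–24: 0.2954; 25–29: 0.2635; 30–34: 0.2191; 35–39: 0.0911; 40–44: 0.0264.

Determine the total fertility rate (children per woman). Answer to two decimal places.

4.48

Sum of ASFRs = 0.2954 + 0.2635 + 0.2191 + 0.0911 + 0.0264 = 0.8955
TFR = 5 × 0.8955 = 4.4775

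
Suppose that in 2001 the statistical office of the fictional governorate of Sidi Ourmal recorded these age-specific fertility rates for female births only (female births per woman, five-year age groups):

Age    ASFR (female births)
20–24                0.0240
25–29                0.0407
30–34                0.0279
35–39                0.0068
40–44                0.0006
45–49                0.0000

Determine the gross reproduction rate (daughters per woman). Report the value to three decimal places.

0.500

Sum of female ASFRs = 0.0240 + 0.0407 + 0.0279 + 0.0068 + 0.0006 + 0.0000 = 0.1000
GRR = 5 × 0.1000 = 0.5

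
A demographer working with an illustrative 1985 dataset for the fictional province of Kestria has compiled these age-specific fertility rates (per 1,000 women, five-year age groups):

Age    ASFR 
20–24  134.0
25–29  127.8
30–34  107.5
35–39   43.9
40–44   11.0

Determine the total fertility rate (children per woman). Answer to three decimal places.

2.121

Sum of ASFRs = 134.0 + 127.8 + 107.5 + 43.9 + 11.0 = 424.2
TFR = 5 × 424.2 / 1000 = 2.121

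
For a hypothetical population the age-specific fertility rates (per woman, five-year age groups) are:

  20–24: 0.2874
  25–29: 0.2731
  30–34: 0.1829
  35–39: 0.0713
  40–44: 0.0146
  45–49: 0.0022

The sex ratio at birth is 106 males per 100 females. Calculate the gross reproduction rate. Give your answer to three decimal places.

Proportion female at birth = 100 / (100 + 106) = 0.48544.
Sum of ASFRs = 0.2874 + 0.2731 + 0.1829 + 0.0713 + 0.0146 + 0.0022 = 0.8315
TFR = 5 × 0.8315 = 4.1575
GRR = 0.48544 × 4.1575 = 2.01822

2.018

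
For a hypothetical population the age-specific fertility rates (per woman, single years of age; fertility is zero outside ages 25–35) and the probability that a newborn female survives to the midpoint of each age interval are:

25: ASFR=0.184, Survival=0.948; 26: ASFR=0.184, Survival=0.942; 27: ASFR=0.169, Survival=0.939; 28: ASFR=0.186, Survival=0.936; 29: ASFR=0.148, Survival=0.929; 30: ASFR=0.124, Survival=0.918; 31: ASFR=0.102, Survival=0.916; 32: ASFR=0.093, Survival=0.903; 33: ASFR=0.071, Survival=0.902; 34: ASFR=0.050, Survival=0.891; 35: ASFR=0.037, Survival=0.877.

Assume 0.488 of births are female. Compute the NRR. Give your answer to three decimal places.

Proportion female at birth = 0.488.
Per-age-group product (1 × ASFR × survival probability):
  25: 1 × 0.184 × 0.948 = 0.17443
  26: 1 × 0.184 × 0.942 = 0.17333
  27: 1 × 0.169 × 0.939 = 0.15869
  28: 1 × 0.186 × 0.936 = 0.17410
  29: 1 × 0.148 × 0.929 = 0.13749
  30: 1 × 0.124 × 0.918 = 0.11383
  31: 1 × 0.102 × 0.916 = 0.09343
  32: 1 × 0.093 × 0.903 = 0.08398
  33: 1 × 0.071 × 0.902 = 0.06404
  34: 1 × 0.050 × 0.891 = 0.04455
  35: 1 × 0.037 × 0.877 = 0.03245
Sum = 1.25032
NRR = 0.488 × 1.25032 = 0.61016
With NRR below 1 the population is below replacement fertility.

0.610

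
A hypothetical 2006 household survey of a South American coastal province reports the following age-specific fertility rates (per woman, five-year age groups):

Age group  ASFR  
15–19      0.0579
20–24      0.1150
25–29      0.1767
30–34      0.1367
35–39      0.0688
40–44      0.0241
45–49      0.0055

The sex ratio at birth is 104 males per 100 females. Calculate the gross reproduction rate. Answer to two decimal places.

Proportion female at birth = 100 / (100 + 104) = 0.49020.
Sum of ASFRs = 0.0579 + 0.1150 + 0.1767 + 0.1367 + 0.0688 + 0.0241 + 0.0055 = 0.5847
TFR = 5 × 0.5847 = 2.9235
GRR = 0.49020 × 2.9235 = 1.43310

1.43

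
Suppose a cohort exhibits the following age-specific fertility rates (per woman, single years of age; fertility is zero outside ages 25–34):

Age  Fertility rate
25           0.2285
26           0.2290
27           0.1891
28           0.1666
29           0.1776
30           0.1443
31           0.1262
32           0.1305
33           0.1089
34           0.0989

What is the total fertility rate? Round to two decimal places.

Sum of ASFRs = 0.2285 + 0.2290 + 0.1891 + 0.1666 + 0.1776 + 0.1443 + 0.1262 + 0.1305 + 0.1089 + 0.0989 = 1.5996
TFR = 1.5996

1.60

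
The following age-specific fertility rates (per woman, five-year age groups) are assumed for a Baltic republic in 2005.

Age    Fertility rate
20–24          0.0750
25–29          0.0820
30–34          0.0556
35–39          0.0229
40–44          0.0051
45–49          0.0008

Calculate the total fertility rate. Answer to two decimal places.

1.21

Sum of ASFRs = 0.0750 + 0.0820 + 0.0556 + 0.0229 + 0.0051 + 0.0008 = 0.2414
TFR = 5 × 0.2414 = 1.207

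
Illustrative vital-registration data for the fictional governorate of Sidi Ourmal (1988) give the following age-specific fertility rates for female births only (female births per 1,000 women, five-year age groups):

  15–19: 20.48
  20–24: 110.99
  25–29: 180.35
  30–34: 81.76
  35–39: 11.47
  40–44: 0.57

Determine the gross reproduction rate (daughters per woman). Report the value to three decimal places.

Sum of female ASFRs = 20.48 + 110.99 + 180.35 + 81.76 + 11.47 + 0.57 = 405.62
GRR = 5 × 405.62 / 1000 = 2.0281

2.028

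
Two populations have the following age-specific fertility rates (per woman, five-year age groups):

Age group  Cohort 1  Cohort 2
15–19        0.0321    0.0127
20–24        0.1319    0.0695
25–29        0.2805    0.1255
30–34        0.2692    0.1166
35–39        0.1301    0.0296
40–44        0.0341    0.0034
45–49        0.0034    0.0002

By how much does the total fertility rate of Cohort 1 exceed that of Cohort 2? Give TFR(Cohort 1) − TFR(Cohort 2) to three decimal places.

2.619

Cohort 1:
  Sum of ASFRs = 0.0321 + 0.1319 + 0.2805 + 0.2692 + 0.1301 + 0.0341 + 0.0034 = 0.8813
  TFR = 5 × 0.8813 = 4.4065
Cohort 2:
  Sum of ASFRs = 0.0127 + 0.0695 + 0.1255 + 0.1166 + 0.0296 + 0.0034 + 0.0002 = 0.3575
  TFR = 5 × 0.3575 = 1.7875
Difference = 4.4065 − 1.7875 = 2.619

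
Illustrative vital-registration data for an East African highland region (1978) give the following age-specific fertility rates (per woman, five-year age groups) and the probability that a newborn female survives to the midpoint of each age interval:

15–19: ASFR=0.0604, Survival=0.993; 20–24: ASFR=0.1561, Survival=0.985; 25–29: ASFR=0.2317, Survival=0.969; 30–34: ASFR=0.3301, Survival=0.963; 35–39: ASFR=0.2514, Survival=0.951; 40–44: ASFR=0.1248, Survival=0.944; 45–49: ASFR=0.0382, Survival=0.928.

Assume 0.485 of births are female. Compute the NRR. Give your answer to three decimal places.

Proportion female at birth = 0.485.
Per-age-group product (5 × ASFR × survival probability):
  15–19: 5 × 0.0604 × 0.993 = 0.29989
  20–24: 5 × 0.1561 × 0.985 = 0.76879
  25–29: 5 × 0.2317 × 0.969 = 1.12259
  30–34: 5 × 0.3301 × 0.963 = 1.58943
  35–39: 5 × 0.2514 × 0.951 = 1.19541
  40–44: 5 × 0.1248 × 0.944 = 0.58906
  45–49: 5 × 0.0382 × 0.928 = 0.17725
Sum = 5.74242
NRR = 0.485 × 5.74242 = 2.78507

2.785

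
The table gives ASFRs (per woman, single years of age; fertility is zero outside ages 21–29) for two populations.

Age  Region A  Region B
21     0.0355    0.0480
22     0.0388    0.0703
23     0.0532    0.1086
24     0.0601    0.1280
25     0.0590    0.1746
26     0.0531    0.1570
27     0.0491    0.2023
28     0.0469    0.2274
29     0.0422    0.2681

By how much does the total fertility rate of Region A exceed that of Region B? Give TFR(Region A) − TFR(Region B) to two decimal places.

-0.95

Region A:
  Sum of ASFRs = 0.0355 + 0.0388 + 0.0532 + 0.0601 + 0.0590 + 0.0531 + 0.0491 + 0.0469 + 0.0422 = 0.4379
  TFR = 0.4379
Region B:
  Sum of ASFRs = 0.0480 + 0.0703 + 0.1086 + 0.1280 + 0.1746 + 0.1570 + 0.2023 + 0.2274 + 0.2681 = 1.3843
  TFR = 1.3843
Difference = 0.4379 − 1.3843 = -0.9464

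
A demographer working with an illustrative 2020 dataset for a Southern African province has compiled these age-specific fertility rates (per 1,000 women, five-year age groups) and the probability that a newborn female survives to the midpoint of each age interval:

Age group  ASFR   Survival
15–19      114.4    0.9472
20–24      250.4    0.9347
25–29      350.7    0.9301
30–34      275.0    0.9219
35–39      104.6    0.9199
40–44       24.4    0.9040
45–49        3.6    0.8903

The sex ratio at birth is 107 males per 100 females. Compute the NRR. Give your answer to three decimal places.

2.521

Proportion female at birth = 100 / (100 + 107) = 0.48309.
Each age group contributes 5 × ASFR × survival:
  15–19: 5 × 114.4/1000 × 0.9472 = 0.54180
  20–24: 5 × 250.4/1000 × 0.9347 = 1.17024
  25–29: 5 × 350.7/1000 × 0.9301 = 1.63093
  30–34: 5 × 275.0/1000 × 0.9219 = 1.26761
  35–39: 5 × 104.6/1000 × 0.9199 = 0.48111
  40–44: 5 × 24.4/1000 × 0.9040 = 0.11029
  45–49: 5 × 3.6/1000 × 0.8903 = 0.01603
Sum = 5.21801
NRR = 0.48309 × 5.21801 = 2.52077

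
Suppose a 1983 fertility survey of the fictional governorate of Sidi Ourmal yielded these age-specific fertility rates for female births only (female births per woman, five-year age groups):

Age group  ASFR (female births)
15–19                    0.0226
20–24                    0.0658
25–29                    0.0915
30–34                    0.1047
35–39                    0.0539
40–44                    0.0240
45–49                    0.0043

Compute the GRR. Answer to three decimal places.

1.834

Sum of female ASFRs = 0.0226 + 0.0658 + 0.0915 + 0.1047 + 0.0539 + 0.0240 + 0.0043 = 0.3668
GRR = 5 × 0.3668 = 1.834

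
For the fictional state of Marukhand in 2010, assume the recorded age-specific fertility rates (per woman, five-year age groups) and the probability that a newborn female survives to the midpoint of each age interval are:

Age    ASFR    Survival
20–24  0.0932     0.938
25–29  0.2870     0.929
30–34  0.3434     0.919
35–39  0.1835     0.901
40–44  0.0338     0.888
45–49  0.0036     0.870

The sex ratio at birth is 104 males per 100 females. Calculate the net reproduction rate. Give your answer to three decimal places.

Proportion female at birth = 100 / (100 + 104) = 0.49020.
Each age group contributes 5 × ASFR × survival:
  20–24: 5 × 0.0932 × 0.938 = 0.43711
  25–29: 5 × 0.2870 × 0.929 = 1.33312
  30–34: 5 × 0.3434 × 0.919 = 1.57792
  35–39: 5 × 0.1835 × 0.901 = 0.82667
  40–44: 5 × 0.0338 × 0.888 = 0.15007
  45–49: 5 × 0.0036 × 0.870 = 0.01566
Sum = 4.34055
NRR = 0.49020 × 4.34055 = 2.12774
With NRR above 1 the population is above replacement fertility.

2.128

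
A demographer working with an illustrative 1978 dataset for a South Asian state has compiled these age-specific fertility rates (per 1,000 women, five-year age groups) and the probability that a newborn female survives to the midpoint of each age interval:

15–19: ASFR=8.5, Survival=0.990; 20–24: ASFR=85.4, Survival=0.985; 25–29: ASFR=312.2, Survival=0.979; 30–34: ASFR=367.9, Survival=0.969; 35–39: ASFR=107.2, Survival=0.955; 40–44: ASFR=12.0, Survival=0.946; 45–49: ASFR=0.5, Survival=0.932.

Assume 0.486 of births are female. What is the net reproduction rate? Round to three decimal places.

Proportion female at birth = 0.486.
Survival-weighted fertility by age (5·fₓ·Sₓ):
  15–19: 5 × 8.5/1000 × 0.990 = 0.04208
  20–24: 5 × 85.4/1000 × 0.985 = 0.42060
  25–29: 5 × 312.2/1000 × 0.979 = 1.52822
  30–34: 5 × 367.9/1000 × 0.969 = 1.78248
  35–39: 5 × 107.2/1000 × 0.955 = 0.51188
  40–44: 5 × 12.0/1000 × 0.946 = 0.05676
  45–49: 5 × 0.5/1000 × 0.932 = 0.00233
Sum = 4.34435
NRR = 0.486 × 4.34435 = 2.11135

2.111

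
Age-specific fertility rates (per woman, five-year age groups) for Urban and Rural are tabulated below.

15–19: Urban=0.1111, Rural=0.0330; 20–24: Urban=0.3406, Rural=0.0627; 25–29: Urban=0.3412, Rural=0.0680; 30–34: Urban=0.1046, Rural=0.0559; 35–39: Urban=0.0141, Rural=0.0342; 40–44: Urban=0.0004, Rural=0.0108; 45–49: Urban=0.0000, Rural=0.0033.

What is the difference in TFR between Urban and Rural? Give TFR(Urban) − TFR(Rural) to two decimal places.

3.22

Urban:
  Sum of ASFRs = 0.1111 + 0.3406 + 0.3412 + 0.1046 + 0.0141 + 0.0004 + 0.0000 = 0.9120
  TFR = 5 × 0.9120 = 4.56
Rural:
  Sum of ASFRs = 0.0330 + 0.0627 + 0.0680 + 0.0559 + 0.0342 + 0.0108 + 0.0033 = 0.2679
  TFR = 5 × 0.2679 = 1.3395
Difference = 4.56 − 1.3395 = 3.2205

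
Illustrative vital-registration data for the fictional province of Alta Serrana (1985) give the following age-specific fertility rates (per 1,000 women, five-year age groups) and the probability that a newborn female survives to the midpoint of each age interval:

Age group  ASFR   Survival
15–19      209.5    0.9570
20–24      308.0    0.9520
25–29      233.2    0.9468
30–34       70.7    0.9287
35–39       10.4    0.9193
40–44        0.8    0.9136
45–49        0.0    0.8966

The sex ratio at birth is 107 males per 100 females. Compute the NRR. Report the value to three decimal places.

1.909

Proportion female at birth = 100 / (100 + 107) = 0.48309.
Per-age-group product (5 × ASFR × survival probability):
  15–19: 5 × 209.5/1000 × 0.9570 = 1.00246
  20–24: 5 × 308.0/1000 × 0.9520 = 1.46608
  25–29: 5 × 233.2/1000 × 0.9468 = 1.10397
  30–34: 5 × 70.7/1000 × 0.9287 = 0.32830
  35–39: 5 × 10.4/1000 × 0.9193 = 0.04780
  40–44: 5 × 0.8/1000 × 0.9136 = 0.00365
  45–49: 5 × 0.0/1000 × 0.8966 = 0.00000
Sum = 3.95226
NRR = 0.48309 × 3.95226 = 1.90930
NRR > 1, so each generation more than replaces itself.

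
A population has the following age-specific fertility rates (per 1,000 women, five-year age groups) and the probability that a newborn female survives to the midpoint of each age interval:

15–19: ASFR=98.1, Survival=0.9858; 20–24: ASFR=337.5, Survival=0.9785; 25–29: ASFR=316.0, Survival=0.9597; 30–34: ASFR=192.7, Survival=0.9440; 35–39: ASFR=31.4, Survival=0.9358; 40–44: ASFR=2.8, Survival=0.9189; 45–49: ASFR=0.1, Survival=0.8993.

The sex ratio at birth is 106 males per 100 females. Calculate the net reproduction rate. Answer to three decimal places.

Proportion female at birth = 100 / (100 + 106) = 0.48544.
Each age group contributes 5 × ASFR × survival:
  15–19: 5 × 98.1/1000 × 0.9858 = 0.48353
  20–24: 5 × 337.5/1000 × 0.9785 = 1.65122
  25–29: 5 × 316.0/1000 × 0.9597 = 1.51633
  30–34: 5 × 192.7/1000 × 0.9440 = 0.90954
  35–39: 5 × 31.4/1000 × 0.9358 = 0.14692
  40–44: 5 × 2.8/1000 × 0.9189 = 0.01286
  45–49: 5 × 0.1/1000 × 0.8993 = 0.00045
Sum = 4.72085
NRR = 0.48544 × 4.72085 = 2.29169
NRR > 1, so each generation more than replaces itself.

2.292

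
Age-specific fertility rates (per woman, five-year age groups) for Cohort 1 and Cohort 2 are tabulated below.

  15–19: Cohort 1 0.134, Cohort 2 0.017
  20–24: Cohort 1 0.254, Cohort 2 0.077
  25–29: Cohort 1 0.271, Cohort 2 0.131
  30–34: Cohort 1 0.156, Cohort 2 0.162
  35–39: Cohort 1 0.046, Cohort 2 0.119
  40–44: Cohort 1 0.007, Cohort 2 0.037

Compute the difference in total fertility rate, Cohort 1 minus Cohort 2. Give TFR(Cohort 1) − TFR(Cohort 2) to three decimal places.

1.625

Cohort 1:
  Sum of ASFRs = 0.134 + 0.254 + 0.271 + 0.156 + 0.046 + 0.007 = 0.868
  TFR = 5 × 0.868 = 4.34
Cohort 2:
  Sum of ASFRs = 0.017 + 0.077 + 0.131 + 0.162 + 0.119 + 0.037 = 0.543
  TFR = 5 × 0.543 = 2.715
Difference = 4.34 − 2.715 = 1.625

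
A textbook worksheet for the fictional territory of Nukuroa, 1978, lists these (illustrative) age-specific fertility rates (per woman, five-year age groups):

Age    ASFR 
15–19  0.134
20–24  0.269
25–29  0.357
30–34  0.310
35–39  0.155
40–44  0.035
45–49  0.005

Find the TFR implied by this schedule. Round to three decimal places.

Sum of ASFRs = 0.134 + 0.269 + 0.357 + 0.310 + 0.155 + 0.035 + 0.005 = 1.265
TFR = 5 × 1.265 = 6.325

6.325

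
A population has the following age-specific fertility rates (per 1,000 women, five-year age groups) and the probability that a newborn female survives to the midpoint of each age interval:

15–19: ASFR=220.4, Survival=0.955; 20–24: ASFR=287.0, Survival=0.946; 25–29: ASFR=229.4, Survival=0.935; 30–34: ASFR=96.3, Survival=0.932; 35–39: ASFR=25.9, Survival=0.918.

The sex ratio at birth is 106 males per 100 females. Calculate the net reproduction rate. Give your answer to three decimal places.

Proportion female at birth = 100 / (100 + 106) = 0.48544.
Survival-weighted fertility by age (5·fₓ·Sₓ):
  15–19: 5 × 220.4/1000 × 0.955 = 1.05241
  20–24: 5 × 287.0/1000 × 0.946 = 1.35751
  25–29: 5 × 229.4/1000 × 0.935 = 1.07245
  30–34: 5 × 96.3/1000 × 0.932 = 0.44876
  35–39: 5 × 25.9/1000 × 0.918 = 0.11888
Sum = 4.05001
NRR = 0.48544 × 4.05001 = 1.96604

1.966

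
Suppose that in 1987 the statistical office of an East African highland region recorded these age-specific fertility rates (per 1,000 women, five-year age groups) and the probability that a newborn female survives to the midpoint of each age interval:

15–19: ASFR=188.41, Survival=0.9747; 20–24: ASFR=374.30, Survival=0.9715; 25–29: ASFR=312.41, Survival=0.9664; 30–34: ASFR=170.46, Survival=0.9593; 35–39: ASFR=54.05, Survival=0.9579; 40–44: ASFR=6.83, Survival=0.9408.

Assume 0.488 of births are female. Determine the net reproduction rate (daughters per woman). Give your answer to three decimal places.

Proportion female at birth = 0.488.
Weighting each age-specific rate by interval width and survival:
  15–19: 5 × 188.41/1000 × 0.9747 = 0.91822
  20–24: 5 × 374.30/1000 × 0.9715 = 1.81816
  25–29: 5 × 312.41/1000 × 0.9664 = 1.50957
  30–34: 5 × 170.46/1000 × 0.9593 = 0.81761
  35–39: 5 × 54.05/1000 × 0.9579 = 0.25887
  40–44: 5 × 6.83/1000 × 0.9408 = 0.03213
Sum = 5.35456
NRR = 0.488 × 5.35456 = 2.61303
With NRR above 1 the population is above replacement fertility.

2.613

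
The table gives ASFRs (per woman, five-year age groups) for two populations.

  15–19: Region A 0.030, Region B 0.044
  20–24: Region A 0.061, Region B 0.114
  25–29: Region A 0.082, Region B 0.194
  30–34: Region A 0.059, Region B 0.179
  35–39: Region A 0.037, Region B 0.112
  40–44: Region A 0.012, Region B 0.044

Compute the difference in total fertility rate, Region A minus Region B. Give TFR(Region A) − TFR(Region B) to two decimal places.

Region A:
  Sum of ASFRs = 0.030 + 0.061 + 0.082 + 0.059 + 0.037 + 0.012 = 0.281
  TFR = 5 × 0.281 = 1.405
Region B:
  Sum of ASFRs = 0.044 + 0.114 + 0.194 + 0.179 + 0.112 + 0.044 = 0.687
  TFR = 5 × 0.687 = 3.435
Difference = 1.405 − 3.435 = -2.03

-2.03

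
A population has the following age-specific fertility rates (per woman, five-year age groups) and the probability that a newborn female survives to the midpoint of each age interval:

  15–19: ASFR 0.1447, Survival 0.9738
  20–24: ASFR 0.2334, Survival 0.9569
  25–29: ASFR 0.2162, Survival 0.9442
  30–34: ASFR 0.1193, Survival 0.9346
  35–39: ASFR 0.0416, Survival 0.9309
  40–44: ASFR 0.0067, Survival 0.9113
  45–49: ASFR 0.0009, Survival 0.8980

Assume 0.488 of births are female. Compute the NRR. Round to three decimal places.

Proportion female at birth = 0.488.
Weighting each age-specific rate by interval width and survival:
  15–19: 5 × 0.1447 × 0.9738 = 0.70454
  20–24: 5 × 0.2334 × 0.9569 = 1.11670
  25–29: 5 × 0.2162 × 0.9442 = 1.02068
  30–34: 5 × 0.1193 × 0.9346 = 0.55749
  35–39: 5 × 0.0416 × 0.9309 = 0.19363
  40–44: 5 × 0.0067 × 0.9113 = 0.03053
  45–49: 5 × 0.0009 × 0.8980 = 0.00404
Sum = 3.62761
NRR = 0.488 × 3.62761 = 1.77027

1.770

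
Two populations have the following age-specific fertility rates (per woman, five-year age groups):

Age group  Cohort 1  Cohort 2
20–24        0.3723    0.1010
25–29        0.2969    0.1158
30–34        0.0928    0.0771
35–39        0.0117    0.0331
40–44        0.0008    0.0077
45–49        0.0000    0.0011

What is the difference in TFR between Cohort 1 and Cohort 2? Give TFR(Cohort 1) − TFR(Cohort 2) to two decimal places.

Cohort 1:
  Sum of ASFRs = 0.3723 + 0.2969 + 0.0928 + 0.0117 + 0.0008 + 0.0000 = 0.7745
  TFR = 5 × 0.7745 = 3.8725
Cohort 2:
  Sum of ASFRs = 0.1010 + 0.1158 + 0.0771 + 0.0331 + 0.0077 + 0.0011 = 0.3358
  TFR = 5 × 0.3358 = 1.679
Difference = 3.8725 − 1.679 = 2.1935

2.19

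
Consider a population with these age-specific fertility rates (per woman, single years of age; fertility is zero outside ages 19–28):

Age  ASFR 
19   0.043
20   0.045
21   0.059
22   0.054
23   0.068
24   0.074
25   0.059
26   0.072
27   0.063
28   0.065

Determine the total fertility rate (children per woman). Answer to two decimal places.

Sum of ASFRs = 0.043 + 0.045 + 0.059 + 0.054 + 0.068 + 0.074 + 0.059 + 0.072 + 0.063 + 0.065 = 0.602
TFR = 0.602

0.60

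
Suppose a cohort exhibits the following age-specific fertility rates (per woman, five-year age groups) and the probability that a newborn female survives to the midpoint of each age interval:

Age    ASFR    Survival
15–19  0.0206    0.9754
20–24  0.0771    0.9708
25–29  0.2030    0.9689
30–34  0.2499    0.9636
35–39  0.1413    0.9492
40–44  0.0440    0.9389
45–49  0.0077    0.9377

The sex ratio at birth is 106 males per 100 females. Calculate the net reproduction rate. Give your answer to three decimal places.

Proportion female at birth = 100 / (100 + 106) = 0.48544.
Each age group contributes 5 × ASFR × survival:
  15–19: 5 × 0.0206 × 0.9754 = 0.10047
  20–24: 5 × 0.0771 × 0.9708 = 0.37424
  25–29: 5 × 0.2030 × 0.9689 = 0.98343
  30–34: 5 × 0.2499 × 0.9636 = 1.20402
  35–39: 5 × 0.1413 × 0.9492 = 0.67061
  40–44: 5 × 0.0440 × 0.9389 = 0.20656
  45–49: 5 × 0.0077 × 0.9377 = 0.03610
Sum = 3.57543
NRR = 0.48544 × 3.57543 = 1.73566

1.736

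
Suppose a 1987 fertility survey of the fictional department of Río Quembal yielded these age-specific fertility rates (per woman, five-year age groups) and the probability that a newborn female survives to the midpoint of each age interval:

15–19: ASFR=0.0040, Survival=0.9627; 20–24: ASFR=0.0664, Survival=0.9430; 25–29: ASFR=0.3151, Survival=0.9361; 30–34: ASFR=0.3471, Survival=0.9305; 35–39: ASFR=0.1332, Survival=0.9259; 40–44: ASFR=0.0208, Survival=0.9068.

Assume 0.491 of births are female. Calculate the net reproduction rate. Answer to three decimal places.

2.029

Proportion female at birth = 0.491.
Survival-weighted fertility by age (5·fₓ·Sₓ):
  15–19: 5 × 0.0040 × 0.9627 = 0.01925
  20–24: 5 × 0.0664 × 0.9430 = 0.31308
  25–29: 5 × 0.3151 × 0.9361 = 1.47483
  30–34: 5 × 0.3471 × 0.9305 = 1.61488
  35–39: 5 × 0.1332 × 0.9259 = 0.61665
  40–44: 5 × 0.0208 × 0.9068 = 0.09431
Sum = 4.13300
NRR = 0.491 × 4.13300 = 2.02930
With NRR above 1 the population is above replacement fertility.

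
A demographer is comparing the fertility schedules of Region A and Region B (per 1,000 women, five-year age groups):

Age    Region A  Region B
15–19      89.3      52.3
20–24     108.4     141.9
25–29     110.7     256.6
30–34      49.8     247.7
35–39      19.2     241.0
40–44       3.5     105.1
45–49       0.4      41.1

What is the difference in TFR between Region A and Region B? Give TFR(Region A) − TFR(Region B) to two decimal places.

Region A:
  Sum of ASFRs = 89.3 + 108.4 + 110.7 + 49.8 + 19.2 + 3.5 + 0.4 = 381.3
  TFR = 5 × 381.3 / 1000 = 1.9065
Region B:
  Sum of ASFRs = 52.3 + 141.9 + 256.6 + 247.7 + 241.0 + 105.1 + 41.1 = 1085.7
  TFR = 5 × 1085.7 / 1000 = 5.4285
Difference = 1.9065 − 5.4285 = -3.522

-3.52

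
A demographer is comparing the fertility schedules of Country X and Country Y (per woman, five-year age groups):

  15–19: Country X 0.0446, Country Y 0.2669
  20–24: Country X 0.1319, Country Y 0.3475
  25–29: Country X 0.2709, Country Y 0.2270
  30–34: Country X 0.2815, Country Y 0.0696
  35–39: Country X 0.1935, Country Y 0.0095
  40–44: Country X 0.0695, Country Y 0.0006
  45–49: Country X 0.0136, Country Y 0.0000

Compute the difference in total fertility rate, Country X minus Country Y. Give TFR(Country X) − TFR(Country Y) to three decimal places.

0.422

Country X:
  Sum of ASFRs = 0.0446 + 0.1319 + 0.2709 + 0.2815 + 0.1935 + 0.0695 + 0.0136 = 1.0055
  TFR = 5 × 1.0055 = 5.0275
Country Y:
  Sum of ASFRs = 0.2669 + 0.3475 + 0.2270 + 0.0696 + 0.0095 + 0.0006 + 0.0000 = 0.9211
  TFR = 5 × 0.9211 = 4.6055
Difference = 5.0275 − 4.6055 = 0.422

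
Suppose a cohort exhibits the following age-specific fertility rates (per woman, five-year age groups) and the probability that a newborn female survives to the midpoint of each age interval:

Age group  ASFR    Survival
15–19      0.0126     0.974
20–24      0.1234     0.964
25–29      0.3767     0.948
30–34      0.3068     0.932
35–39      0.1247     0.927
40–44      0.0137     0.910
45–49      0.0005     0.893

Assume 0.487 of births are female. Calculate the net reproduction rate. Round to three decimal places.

Proportion female at birth = 0.487.
Per-age-group product (5 × ASFR × survival probability):
  15–19: 5 × 0.0126 × 0.974 = 0.06136
  20–24: 5 × 0.1234 × 0.964 = 0.59479
  25–29: 5 × 0.3767 × 0.948 = 1.78556
  30–34: 5 × 0.3068 × 0.932 = 1.42969
  35–39: 5 × 0.1247 × 0.927 = 0.57798
  40–44: 5 × 0.0137 × 0.910 = 0.06234
  45–49: 5 × 0.0005 × 0.893 = 0.00223
Sum = 4.51395
NRR = 0.487 × 4.51395 = 2.19829

2.198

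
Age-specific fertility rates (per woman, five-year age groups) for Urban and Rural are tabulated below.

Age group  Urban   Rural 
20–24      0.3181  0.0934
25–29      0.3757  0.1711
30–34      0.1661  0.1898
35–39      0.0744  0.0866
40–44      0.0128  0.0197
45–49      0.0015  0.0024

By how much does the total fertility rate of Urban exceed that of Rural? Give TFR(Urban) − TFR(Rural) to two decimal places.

1.93

Urban:
  Sum of ASFRs = 0.3181 + 0.3757 + 0.1661 + 0.0744 + 0.0128 + 0.0015 = 0.9486
  TFR = 5 × 0.9486 = 4.743
Rural:
  Sum of ASFRs = 0.0934 + 0.1711 + 0.1898 + 0.0866 + 0.0197 + 0.0024 = 0.5630
  TFR = 5 × 0.5630 = 2.815
Difference = 4.743 − 2.815 = 1.928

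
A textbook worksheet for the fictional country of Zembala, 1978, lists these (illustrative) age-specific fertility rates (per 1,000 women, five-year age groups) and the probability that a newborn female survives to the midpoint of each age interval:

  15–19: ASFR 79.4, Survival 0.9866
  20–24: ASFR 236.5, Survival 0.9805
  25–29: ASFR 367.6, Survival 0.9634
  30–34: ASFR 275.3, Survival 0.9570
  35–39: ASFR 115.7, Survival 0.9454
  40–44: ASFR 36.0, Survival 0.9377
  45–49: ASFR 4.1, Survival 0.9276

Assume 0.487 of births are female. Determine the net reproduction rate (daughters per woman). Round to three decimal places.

Proportion female at birth = 0.487.
Weighting each age-specific rate by interval width and survival:
  15–19: 5 × 79.4/1000 × 0.9866 = 0.39168
  20–24: 5 × 236.5/1000 × 0.9805 = 1.15944
  25–29: 5 × 367.6/1000 × 0.9634 = 1.77073
  30–34: 5 × 275.3/1000 × 0.9570 = 1.31731
  35–39: 5 × 115.7/1000 × 0.9454 = 0.54691
  40–44: 5 × 36.0/1000 × 0.9377 = 0.16879
  45–49: 5 × 4.1/1000 × 0.9276 = 0.01902
Sum = 5.37388
NRR = 0.487 × 5.37388 = 2.61708

2.617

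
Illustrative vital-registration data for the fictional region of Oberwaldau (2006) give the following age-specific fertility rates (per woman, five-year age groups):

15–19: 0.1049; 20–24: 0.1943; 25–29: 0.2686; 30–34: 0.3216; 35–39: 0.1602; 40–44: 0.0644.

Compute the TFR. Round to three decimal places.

5.570

Sum of ASFRs = 0.1049 + 0.1943 + 0.2686 + 0.3216 + 0.1602 + 0.0644 = 1.1140
TFR = 5 × 1.1140 = 5.57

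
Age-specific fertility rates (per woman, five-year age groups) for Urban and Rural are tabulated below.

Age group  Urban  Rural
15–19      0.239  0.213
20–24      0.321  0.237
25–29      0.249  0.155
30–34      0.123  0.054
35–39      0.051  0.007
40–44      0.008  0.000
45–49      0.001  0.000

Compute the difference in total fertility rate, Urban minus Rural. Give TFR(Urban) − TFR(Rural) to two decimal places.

Urban:
  Sum of ASFRs = 0.239 + 0.321 + 0.249 + 0.123 + 0.051 + 0.008 + 0.001 = 0.992
  TFR = 5 × 0.992 = 4.96
Rural:
  Sum of ASFRs = 0.213 + 0.237 + 0.155 + 0.054 + 0.007 + 0.000 + 0.000 = 0.666
  TFR = 5 × 0.666 = 3.33
Difference = 4.96 − 3.33 = 1.63

1.63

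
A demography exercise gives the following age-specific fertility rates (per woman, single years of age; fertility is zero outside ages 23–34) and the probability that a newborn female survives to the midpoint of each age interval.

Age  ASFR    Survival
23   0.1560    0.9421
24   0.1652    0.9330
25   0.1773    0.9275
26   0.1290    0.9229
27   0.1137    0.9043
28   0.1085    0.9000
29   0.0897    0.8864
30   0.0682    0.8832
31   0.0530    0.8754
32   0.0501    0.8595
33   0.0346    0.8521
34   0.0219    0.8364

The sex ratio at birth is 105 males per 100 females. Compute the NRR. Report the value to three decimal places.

Proportion female at birth = 100 / (100 + 105) = 0.48780.
Per-age-group product (1 × ASFR × survival probability):
  23: 1 × 0.1560 × 0.9421 = 0.14697
  24: 1 × 0.1652 × 0.9330 = 0.15413
  25: 1 × 0.1773 × 0.9275 = 0.16445
  26: 1 × 0.1290 × 0.9229 = 0.11905
  27: 1 × 0.1137 × 0.9043 = 0.10282
  28: 1 × 0.1085 × 0.9000 = 0.09765
  29: 1 × 0.0897 × 0.8864 = 0.07951
  30: 1 × 0.0682 × 0.8832 = 0.06023
  31: 1 × 0.0530 × 0.8754 = 0.04640
  32: 1 × 0.0501 × 0.8595 = 0.04306
  33: 1 × 0.0346 × 0.8521 = 0.02948
  34: 1 × 0.0219 × 0.8364 = 0.01832
Sum = 1.06207
NRR = 0.48780 × 1.06207 = 0.51808

0.518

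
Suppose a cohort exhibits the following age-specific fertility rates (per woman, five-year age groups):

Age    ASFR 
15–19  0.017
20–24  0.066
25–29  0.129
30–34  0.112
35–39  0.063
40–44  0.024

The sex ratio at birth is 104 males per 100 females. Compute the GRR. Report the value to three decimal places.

1.007

Proportion female at birth = 100 / (100 + 104) = 0.49020.
Sum of ASFRs = 0.017 + 0.066 + 0.129 + 0.112 + 0.063 + 0.024 = 0.411
TFR = 5 × 0.411 = 2.055
GRR = 0.49020 × 2.055 = 1.00736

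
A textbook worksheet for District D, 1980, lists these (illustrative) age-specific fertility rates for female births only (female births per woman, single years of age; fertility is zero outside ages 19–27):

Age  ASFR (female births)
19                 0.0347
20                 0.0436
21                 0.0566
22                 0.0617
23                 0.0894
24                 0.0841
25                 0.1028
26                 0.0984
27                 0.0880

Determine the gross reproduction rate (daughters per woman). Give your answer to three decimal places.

0.659

Sum of female ASFRs = 0.0347 + 0.0436 + 0.0566 + 0.0617 + 0.0894 + 0.0841 + 0.1028 + 0.0984 + 0.0880 = 0.6593
GRR = 0.6593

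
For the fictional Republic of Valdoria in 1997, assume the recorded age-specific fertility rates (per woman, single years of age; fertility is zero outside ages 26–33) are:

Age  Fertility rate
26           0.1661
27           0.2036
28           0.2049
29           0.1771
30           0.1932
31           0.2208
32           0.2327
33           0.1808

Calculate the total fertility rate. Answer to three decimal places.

1.579

Sum of ASFRs = 0.1661 + 0.2036 + 0.2049 + 0.1771 + 0.1932 + 0.2208 + 0.2327 + 0.1808 = 1.5792
TFR = 1.5792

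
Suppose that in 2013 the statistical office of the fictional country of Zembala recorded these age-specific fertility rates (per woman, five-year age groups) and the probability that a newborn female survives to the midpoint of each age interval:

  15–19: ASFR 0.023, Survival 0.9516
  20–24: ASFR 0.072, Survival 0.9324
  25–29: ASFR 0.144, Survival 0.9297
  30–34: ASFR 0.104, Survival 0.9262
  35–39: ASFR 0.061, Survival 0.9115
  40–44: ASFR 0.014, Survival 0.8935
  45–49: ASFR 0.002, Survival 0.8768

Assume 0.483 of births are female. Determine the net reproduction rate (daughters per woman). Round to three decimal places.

Proportion female at birth = 0.483.
Each age group contributes 5 × ASFR × survival:
  15–19: 5 × 0.023 × 0.9516 = 0.10943
  20–24: 5 × 0.072 × 0.9324 = 0.33566
  25–29: 5 × 0.144 × 0.9297 = 0.66938
  30–34: 5 × 0.104 × 0.9262 = 0.48162
  35–39: 5 × 0.061 × 0.9115 = 0.27801
  40–44: 5 × 0.014 × 0.8935 = 0.06255
  45–49: 5 × 0.002 × 0.8768 = 0.00877
Sum = 1.94542
NRR = 0.483 × 1.94542 = 0.93964
An NRR under 1 implies long-run decline under these rates.

0.940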